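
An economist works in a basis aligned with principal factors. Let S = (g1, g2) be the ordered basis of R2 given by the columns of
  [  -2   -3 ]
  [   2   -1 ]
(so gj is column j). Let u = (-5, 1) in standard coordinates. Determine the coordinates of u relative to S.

(1, 1)

We seek scalars with c_1 g1 + c_2 g2 = u; equivalently solve M c = u where the columns of M are g1, g2.
System: -2c_1 - 3c_2 = -5, 2c_1 - c_2 = 1; solving gives c_1 = 1, c_2 = 1.
Check: g1 + g2 = (-5, 1).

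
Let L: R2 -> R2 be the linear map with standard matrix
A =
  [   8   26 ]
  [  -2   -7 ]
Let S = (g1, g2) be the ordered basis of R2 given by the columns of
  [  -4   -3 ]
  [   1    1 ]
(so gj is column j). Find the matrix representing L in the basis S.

[[3, 1], [-2, -2]]

The j-th column of [L]_S is [L(gj)]_S.
L(g1) = A g1 = (-6, 1) = 3g1 - 2g2, so column 1 is (3, -2).
Repeating for g2 and assembling the columns gives [[3, 1], [-2, -2]].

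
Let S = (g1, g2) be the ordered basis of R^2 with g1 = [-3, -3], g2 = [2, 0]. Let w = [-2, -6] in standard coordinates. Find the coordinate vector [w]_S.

[2, 2]

[w]_S is the unique c with M c = w, where M has columns g1, g2.
System: -3c_1 + 2c_2 = -2, -3c_1 + 0c_2 = -6; solving gives c_1 = 2, c_2 = 2.
Check: 2g1 + 2g2 = [-2, -6].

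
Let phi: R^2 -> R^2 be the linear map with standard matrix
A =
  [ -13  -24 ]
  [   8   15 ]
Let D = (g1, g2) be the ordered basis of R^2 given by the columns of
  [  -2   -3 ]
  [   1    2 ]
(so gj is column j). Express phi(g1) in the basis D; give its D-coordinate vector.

(-1, 0)

Compute phi(g1) = A g1 = (2, -1) in standard coordinates.
Then write this in D-coordinates: solve for y in y_1 g1 + y_2 g2 = (2, -1).
This gives y = (-1, 0), which is column 1 of [phi]_D.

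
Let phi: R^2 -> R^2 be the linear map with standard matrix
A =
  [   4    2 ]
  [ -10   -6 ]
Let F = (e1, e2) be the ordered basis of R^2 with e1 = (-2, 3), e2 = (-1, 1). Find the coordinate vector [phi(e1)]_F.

Compute phi(e1) = A e1 = (-2, 2) in standard coordinates.
Then write this in F-coordinates: solve for y in y_1 e1 + y_2 e2 = (-2, 2).
This gives y = (0, 2), which is column 1 of [phi]_F.

(0, 2)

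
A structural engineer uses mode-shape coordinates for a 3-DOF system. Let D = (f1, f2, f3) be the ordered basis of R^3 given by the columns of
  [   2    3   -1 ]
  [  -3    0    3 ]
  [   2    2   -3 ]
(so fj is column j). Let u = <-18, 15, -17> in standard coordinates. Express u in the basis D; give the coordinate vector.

<-4, -3, 1>

We seek scalars with c_1 f1 + ... + c_3 f3 = u; equivalently solve M c = u where the columns of M are f1, ..., f3.
Solving this 3x3 system gives c = (-4, -3, 1).
Check: -4f1 - 3f2 + f3 = <-18, 15, -17>.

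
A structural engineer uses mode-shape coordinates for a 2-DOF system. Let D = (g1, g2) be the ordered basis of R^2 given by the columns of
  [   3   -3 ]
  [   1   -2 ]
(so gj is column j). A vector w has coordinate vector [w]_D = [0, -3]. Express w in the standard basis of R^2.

The coordinates say w = 0·g1 - 3g2; adding the scaled basis vectors gives [9, 6].

[9, 6]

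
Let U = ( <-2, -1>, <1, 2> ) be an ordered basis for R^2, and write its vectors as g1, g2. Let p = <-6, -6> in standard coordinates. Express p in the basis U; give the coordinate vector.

[p]_U is the unique c with M c = p, where M has columns g1, g2.
System: -2c_1 + c_2 = -6, -c_1 + 2c_2 = -6; solving gives c_1 = 2, c_2 = -2.
Check: 2g1 - 2g2 = <-6, -6>.

<2, -2>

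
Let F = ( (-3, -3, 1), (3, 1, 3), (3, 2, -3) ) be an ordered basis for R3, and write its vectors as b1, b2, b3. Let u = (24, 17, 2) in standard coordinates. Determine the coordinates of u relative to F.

Write u = c_1 b1 + ... + c_3 b3 and solve for the c_i.
Gaussian elimination on [M | u] yields c = (-4, 3, 1).
Check: -4b1 + 3b2 + b3 = (24, 17, 2).

(-4, 3, 1)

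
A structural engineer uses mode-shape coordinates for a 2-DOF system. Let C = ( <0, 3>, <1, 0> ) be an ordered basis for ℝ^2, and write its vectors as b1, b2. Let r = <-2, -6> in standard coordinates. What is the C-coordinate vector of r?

<-2, -2>

Write r = c_1 b1 + c_2 b2 and solve for the c_i.
System: 0c_1 + c_2 = -2, 3c_1 + 0c_2 = -6; solving gives c_1 = -2, c_2 = -2.
Check: -2b1 - 2b2 = <-2, -6>.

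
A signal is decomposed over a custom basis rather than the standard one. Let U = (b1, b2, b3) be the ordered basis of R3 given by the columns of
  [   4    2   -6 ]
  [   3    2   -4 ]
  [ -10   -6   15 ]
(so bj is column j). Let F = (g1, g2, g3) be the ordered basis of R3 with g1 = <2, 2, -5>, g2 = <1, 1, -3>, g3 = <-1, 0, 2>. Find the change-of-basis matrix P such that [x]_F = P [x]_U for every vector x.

[[1, 0, -1], [1, 2, -2], [-1, 0, 2]]

Let M have columns bj and N have columns gj. Then for every x, N [x]_F = x = M [x]_U, so P = N^(-1) M.
Since det N = 1, N^(-1) has integer entries; multiplying gives P = [[1, 0, -1], [1, 2, -2], [-1, 0, 2]].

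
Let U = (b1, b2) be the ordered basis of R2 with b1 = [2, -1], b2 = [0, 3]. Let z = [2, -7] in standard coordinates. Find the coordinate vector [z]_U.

Write z = c_1 b1 + c_2 b2 and solve for the c_i.
System: 2c_1 + 0c_2 = 2, -c_1 + 3c_2 = -7; solving gives c_1 = 1, c_2 = -2.
Check: b1 - 2b2 = [2, -7].

[1, -2]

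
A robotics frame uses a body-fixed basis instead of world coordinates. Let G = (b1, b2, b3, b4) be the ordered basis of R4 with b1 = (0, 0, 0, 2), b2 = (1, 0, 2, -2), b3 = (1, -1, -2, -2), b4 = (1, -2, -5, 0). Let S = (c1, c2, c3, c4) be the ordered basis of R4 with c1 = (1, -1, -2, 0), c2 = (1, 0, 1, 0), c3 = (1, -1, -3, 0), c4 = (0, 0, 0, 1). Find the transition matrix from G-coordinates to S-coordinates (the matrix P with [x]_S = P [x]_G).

Column j of P is [bj]_S, since P maps G-coordinates to S-coordinates.
Expressing b1 in S: b1 = 0·c1 + 0·c2 + 0·c3 + 2c4, so column 1 of P is (0, 0, 0, 2).
Doing the same for each bj gives P = [[0, 1, 1, 2], [0, 1, 0, -1], [0, -1, 0, 0], [2, -2, -2, 0]].

[[0, 1, 1, 2], [0, 1, 0, -1], [0, -1, 0, 0], [2, -2, -2, 0]]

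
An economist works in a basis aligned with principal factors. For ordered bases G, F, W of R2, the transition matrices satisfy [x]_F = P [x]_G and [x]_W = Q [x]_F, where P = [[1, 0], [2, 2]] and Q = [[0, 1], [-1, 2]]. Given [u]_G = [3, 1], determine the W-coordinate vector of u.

[8, 13]

Composing the changes, [u]_W = Q P [u]_G.
Q P = [[2, 2], [3, 4]]; applying this to [3, 1] gives [8, 13].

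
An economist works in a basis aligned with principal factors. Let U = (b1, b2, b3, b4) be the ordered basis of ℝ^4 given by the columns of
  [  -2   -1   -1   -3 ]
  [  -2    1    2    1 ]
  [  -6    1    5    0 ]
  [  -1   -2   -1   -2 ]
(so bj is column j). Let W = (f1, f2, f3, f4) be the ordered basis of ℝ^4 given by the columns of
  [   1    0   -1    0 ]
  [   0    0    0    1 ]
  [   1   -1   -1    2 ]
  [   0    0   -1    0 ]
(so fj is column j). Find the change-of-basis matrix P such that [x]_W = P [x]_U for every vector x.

[[-1, 1, 0, -1], [0, 0, -2, -1], [1, 2, 1, 2], [-2, 1, 2, 1]]

Take x = bj: its U-coordinates are the j-th standard unit vector, so P e_j — column j of P — equals [bj]_W.
b1 = -f1 + 0·f2 + f3 - 2f4, giving column 1 = [-1, 0, 1, -2]; repeating for each j gives P = [[-1, 1, 0, -1], [0, 0, -2, -1], [1, 2, 1, 2], [-2, 1, 2, 1]].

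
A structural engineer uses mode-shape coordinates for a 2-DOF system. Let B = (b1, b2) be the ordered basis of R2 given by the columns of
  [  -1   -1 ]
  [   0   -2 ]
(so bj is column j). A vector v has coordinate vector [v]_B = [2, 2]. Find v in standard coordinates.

v = M [v]_B, where M has columns b1, b2.
Carrying out the matrix-vector product, v = [-4, -4].

[-4, -4]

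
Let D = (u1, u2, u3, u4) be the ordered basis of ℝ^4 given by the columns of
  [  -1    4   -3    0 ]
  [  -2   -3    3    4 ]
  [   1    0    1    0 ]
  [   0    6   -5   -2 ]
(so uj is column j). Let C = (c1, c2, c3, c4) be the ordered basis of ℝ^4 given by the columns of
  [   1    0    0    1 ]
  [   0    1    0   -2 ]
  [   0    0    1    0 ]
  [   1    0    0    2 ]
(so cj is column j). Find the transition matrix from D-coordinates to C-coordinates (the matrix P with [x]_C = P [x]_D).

Column j of P is [uj]_C, since P maps D-coordinates to C-coordinates.
Expressing u1 in C: u1 = -2c1 + 0·c2 + c3 + c4, so column 1 of P is <-2, 0, 1, 1>.
Doing the same for each uj gives P = [[-2, 2, -1, 2], [0, 1, -1, 0], [1, 0, 1, 0], [1, 2, -2, -2]].

[[-2, 2, -1, 2], [0, 1, -1, 0], [1, 0, 1, 0], [1, 2, -2, -2]]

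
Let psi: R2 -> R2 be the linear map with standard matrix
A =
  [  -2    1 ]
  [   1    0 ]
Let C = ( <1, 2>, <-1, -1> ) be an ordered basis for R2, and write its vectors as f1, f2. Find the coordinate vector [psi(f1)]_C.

Compute psi(f1) = A f1 = <0, 1> in standard coordinates.
Then write this in C-coordinates: solve for y in y_1 f1 + y_2 f2 = <0, 1>.
This gives y = <1, 1>, which is column 1 of [psi]_C.

<1, 1>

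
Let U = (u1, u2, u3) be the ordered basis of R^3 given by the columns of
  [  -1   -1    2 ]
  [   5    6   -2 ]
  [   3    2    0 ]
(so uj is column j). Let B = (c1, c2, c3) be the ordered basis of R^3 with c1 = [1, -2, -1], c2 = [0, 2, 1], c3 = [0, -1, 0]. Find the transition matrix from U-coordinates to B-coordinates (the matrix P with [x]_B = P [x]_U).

Column j of P is [uj]_B, since P maps U-coordinates to B-coordinates.
Expressing u1 in B: u1 = -c1 + 2c2 + c3, so column 1 of P is [-1, 2, 1].
Doing the same for each uj gives P = [[-1, -1, 2], [2, 1, 2], [1, -2, 2]].

[[-1, -1, 2], [2, 1, 2], [1, -2, 2]]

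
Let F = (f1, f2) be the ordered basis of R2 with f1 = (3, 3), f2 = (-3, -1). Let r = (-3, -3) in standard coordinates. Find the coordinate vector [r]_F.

Write r = c_1 f1 + c_2 f2 and solve for the c_i.
System: 3c_1 - 3c_2 = -3, 3c_1 - c_2 = -3; solving gives c_1 = -1, c_2 = 0.
Check: -f1 + 0·f2 = (-3, -3).

(-1, 0)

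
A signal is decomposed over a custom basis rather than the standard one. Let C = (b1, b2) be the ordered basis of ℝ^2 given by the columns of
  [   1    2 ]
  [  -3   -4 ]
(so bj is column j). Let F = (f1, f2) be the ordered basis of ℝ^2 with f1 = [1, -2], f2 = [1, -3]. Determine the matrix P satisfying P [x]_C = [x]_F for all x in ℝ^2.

Let M have columns bj and N have columns fj. Then for every x, N [x]_F = x = M [x]_C, so P = N^(-1) M.
Since det N = -1, N^(-1) has integer entries; multiplying gives P = [[0, 2], [1, 0]].

[[0, 2], [1, 0]]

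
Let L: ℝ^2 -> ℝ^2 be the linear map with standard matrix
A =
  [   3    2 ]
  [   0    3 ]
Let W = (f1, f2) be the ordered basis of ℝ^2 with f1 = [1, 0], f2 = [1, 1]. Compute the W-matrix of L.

[[3, 2], [0, 3]]

Let P have columns f1, f2. Then [L]_W = P^(-1) A P.
Here det P = 1, so P^(-1) is integer; computing A P first and then P^(-1)(A P) gives [[3, 2], [0, 3]].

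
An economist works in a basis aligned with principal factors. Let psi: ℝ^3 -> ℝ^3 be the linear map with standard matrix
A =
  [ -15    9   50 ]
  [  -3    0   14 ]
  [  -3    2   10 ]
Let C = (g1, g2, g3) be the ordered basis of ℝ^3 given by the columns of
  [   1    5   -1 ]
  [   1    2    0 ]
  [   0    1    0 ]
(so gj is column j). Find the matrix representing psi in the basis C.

[[-1, 1, -3], [-1, -1, 3], [0, 3, -3]]

Let P have columns g1, ..., g3. Then [psi]_C = P^(-1) A P.
Here det P = -1, so P^(-1) is integer; computing A P first and then P^(-1)(A P) gives [[-1, 1, -3], [-1, -1, 3], [0, 3, -3]].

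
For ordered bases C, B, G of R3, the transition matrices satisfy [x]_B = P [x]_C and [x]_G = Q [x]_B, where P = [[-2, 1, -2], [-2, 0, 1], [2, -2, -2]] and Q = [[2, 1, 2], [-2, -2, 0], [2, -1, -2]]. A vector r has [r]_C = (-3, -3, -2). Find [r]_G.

Composing the changes, [r]_G = Q P [r]_C.
Q P = [[-2, -2, -7], [8, -2, 2], [-6, 6, -1]]; applying this to (-3, -3, -2) gives (26, -22, 2).

(26, -22, 2)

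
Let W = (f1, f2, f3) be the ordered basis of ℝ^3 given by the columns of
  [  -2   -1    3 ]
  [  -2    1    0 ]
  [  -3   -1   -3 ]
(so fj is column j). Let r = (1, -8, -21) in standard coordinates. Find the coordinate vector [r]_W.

[r]_W is the unique c with M c = r, where M has columns f1, ..., f3.
Gaussian elimination on [M | r] yields c = (4, 0, 3).
Check: 4f1 + 0·f2 + 3f3 = (1, -8, -21).

(4, 0, 3)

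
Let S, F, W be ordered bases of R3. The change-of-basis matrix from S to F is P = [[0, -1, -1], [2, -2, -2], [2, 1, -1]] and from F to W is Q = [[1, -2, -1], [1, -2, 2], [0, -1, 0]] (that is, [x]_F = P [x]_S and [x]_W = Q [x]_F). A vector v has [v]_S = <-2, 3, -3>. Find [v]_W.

Composing the changes, [v]_W = Q P [v]_S.
Q P = [[-6, 2, 4], [0, 5, 1], [-2, 2, 2]]; applying this to <-2, 3, -3> gives <6, 12, 4>.

<6, 12, 4>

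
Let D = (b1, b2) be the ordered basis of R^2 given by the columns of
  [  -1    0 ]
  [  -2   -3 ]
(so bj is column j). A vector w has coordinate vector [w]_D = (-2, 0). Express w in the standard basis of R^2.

The coordinates say w = -2b1 + 0·b2; adding the scaled basis vectors gives (2, 4).

(2, 4)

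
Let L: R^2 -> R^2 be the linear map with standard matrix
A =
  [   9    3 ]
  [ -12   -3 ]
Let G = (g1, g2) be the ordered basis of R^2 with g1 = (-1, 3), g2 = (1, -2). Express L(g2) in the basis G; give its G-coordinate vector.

(0, 3)

Column 2 of [L]_G is the G-coordinate vector of L(g2).
In standard coordinates L(g2) = A g2 = (3, -6).
Converting to G: (3, -6) = 0·g1 + 3g2, so the coordinate vector is (0, 3).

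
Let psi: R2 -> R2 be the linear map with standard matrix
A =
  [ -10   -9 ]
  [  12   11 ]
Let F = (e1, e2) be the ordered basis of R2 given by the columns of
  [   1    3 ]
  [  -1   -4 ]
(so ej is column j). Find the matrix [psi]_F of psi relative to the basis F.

[[-1, 0], [0, 2]]

The j-th column of [psi]_F is [psi(ej)]_F.
psi(e1) = A e1 = (-1, 1) = -e1 + 0·e2, so column 1 is (-1, 0).
Repeating for e2 and assembling the columns gives [[-1, 0], [0, 2]].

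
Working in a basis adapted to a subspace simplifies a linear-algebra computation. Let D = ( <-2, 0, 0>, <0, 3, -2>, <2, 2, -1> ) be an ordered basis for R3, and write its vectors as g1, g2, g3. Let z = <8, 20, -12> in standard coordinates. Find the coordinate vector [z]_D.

<0, 4, 4>

We seek scalars with c_1 g1 + ... + c_3 g3 = z; equivalently solve M c = z where the columns of M are g1, ..., g3.
Solving this 3x3 system gives c = (0, 4, 4).
Check: 0·g1 + 4g2 + 4g3 = <8, 20, -12>.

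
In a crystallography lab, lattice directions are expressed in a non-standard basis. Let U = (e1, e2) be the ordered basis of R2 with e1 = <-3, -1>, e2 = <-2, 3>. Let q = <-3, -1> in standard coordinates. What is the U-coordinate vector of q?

Write q = c_1 e1 + c_2 e2 and solve for the c_i.
System: -3c_1 - 2c_2 = -3, -c_1 + 3c_2 = -1; solving gives c_1 = 1, c_2 = 0.
Check: e1 + 0·e2 = <-3, -1>.

<1, 0>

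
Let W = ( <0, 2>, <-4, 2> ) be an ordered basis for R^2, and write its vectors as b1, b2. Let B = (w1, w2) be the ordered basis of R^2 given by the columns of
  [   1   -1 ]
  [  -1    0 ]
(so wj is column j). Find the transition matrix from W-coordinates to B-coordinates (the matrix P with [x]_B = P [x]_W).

[[-2, -2], [-2, 2]]

Column j of P is [bj]_B, since P maps W-coordinates to B-coordinates.
Expressing b1 in B: b1 = -2w1 - 2w2, so column 1 of P is <-2, -2>.
Doing the same for each bj gives P = [[-2, -2], [-2, 2]].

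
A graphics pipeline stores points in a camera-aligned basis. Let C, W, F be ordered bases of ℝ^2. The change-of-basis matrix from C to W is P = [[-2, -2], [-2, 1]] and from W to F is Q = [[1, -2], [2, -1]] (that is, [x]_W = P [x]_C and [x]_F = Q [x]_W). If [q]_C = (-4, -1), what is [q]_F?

Apply P to get W-coordinates (10, 7), then Q to get F-coordinates.
The result is [q]_F = (-4, 13).

(-4, 13)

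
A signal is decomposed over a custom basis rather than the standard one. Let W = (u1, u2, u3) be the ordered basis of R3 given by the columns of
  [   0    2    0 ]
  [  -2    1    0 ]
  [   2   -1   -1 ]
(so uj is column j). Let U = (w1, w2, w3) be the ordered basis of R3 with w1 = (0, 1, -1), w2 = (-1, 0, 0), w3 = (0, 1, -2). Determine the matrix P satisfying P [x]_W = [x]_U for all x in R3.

Let M have columns uj and N have columns wj. Then for every x, N [x]_U = x = M [x]_W, so P = N^(-1) M.
Since det N = -1, N^(-1) has integer entries; multiplying gives P = [[-2, 1, -1], [0, -2, 0], [0, 0, 1]].

[[-2, 1, -1], [0, -2, 0], [0, 0, 1]]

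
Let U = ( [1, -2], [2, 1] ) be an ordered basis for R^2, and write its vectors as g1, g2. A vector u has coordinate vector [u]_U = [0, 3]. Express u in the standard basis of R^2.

By definition u = 0·g1 + 3g2.
Summing componentwise gives [6, 3].

[6, 3]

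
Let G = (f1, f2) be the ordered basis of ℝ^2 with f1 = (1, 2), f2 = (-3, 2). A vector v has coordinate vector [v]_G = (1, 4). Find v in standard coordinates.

(-11, 10)

The coordinates say v = f1 + 4f2; adding the scaled basis vectors gives (-11, 10).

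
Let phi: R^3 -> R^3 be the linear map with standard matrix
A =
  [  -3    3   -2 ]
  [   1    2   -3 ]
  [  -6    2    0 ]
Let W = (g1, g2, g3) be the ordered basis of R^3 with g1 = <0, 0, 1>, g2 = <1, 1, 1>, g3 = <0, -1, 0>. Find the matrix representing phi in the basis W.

[[2, -2, 1], [-2, -2, -3], [1, -2, -1]]

With P the matrix whose columns are g1, ..., g3, [phi]_W = P^(-1) A P.
Column by column: phi(g1) = A g1 = <-2, -3, 0>; its W-coordinates <2, -2, 1> give column 1.
Continuing for each basis vector yields [phi]_W = [[2, -2, 1], [-2, -2, -3], [1, -2, -1]].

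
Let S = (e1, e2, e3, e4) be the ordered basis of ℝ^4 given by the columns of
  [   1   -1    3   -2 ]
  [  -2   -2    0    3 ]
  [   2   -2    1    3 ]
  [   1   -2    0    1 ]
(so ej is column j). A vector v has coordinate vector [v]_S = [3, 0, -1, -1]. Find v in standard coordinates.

The coordinates say v = 3e1 + 0·e2 - e3 - e4; adding the scaled basis vectors gives [2, -9, 2, 2].

[2, -9, 2, 2]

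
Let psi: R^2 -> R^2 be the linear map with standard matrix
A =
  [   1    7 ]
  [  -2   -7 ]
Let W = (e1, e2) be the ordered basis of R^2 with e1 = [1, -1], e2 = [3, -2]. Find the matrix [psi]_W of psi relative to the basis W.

The j-th column of [psi]_W is [psi(ej)]_W.
psi(e1) = A e1 = [-6, 5] = -3e1 - e2, so column 1 is [-3, -1].
Repeating for e2 and assembling the columns gives [[-3, -2], [-1, -3]].

[[-3, -2], [-1, -3]]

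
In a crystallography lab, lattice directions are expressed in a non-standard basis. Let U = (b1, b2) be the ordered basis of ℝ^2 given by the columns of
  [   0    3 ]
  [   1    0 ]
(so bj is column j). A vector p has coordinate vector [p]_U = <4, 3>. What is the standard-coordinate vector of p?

The coordinates say p = 4b1 + 3b2; adding the scaled basis vectors gives <9, 4>.

<9, 4>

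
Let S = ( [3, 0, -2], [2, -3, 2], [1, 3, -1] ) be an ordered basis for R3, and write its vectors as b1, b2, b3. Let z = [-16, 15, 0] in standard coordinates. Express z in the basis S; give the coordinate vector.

[-4, -3, 2]

[z]_S is the unique c with M c = z, where M has columns b1, ..., b3.
Row-reducing the augmented matrix [M | z] gives c = (-4, -3, 2).
Check: -4b1 - 3b2 + 2b3 = [-16, 15, 0].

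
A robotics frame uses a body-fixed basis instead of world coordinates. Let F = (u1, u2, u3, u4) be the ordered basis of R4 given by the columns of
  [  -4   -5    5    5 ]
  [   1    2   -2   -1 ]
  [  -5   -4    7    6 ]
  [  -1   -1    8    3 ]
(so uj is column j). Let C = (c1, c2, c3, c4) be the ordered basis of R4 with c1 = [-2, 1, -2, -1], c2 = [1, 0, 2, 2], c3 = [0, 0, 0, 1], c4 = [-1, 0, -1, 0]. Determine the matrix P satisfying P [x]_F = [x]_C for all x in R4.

Take x = uj: its F-coordinates are the j-th standard unit vector, so P e_j — column j of P — equals [uj]_C.
u1 = c1 - c2 + 2c3 + c4, giving column 1 = [1, -1, 2, 1]; repeating for each j gives P = [[1, 2, -2, -1], [-1, 1, 2, 1], [2, -1, 2, 0], [1, 2, 1, -2]].

[[1, 2, -2, -1], [-1, 1, 2, 1], [2, -1, 2, 0], [1, 2, 1, -2]]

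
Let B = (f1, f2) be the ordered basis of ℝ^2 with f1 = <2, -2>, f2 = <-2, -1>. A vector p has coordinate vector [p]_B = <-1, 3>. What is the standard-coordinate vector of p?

The coordinates say p = -f1 + 3f2; adding the scaled basis vectors gives <-8, -1>.

<-8, -1>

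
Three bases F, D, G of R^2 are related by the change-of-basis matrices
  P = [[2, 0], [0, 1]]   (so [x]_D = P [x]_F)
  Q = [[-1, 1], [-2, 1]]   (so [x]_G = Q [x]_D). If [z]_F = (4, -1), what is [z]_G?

Composing the changes, [z]_G = Q P [z]_F.
Q P = [[-2, 1], [-4, 1]]; applying this to (4, -1) gives (-9, -17).

(-9, -17)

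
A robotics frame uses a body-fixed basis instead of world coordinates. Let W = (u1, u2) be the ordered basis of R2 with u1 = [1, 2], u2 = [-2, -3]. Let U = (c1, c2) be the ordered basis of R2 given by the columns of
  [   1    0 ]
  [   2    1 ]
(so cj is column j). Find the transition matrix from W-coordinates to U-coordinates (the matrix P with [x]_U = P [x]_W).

Column j of P is [uj]_U, since P maps W-coordinates to U-coordinates.
Expressing u1 in U: u1 = c1 + 0·c2, so column 1 of P is [1, 0].
Doing the same for each uj gives P = [[1, -2], [0, 1]].

[[1, -2], [0, 1]]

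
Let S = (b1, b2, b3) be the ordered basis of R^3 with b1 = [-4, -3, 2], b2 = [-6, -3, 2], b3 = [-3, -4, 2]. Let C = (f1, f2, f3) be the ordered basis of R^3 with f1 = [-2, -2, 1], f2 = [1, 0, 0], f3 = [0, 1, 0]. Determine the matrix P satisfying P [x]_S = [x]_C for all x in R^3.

[[2, 2, 2], [0, -2, 1], [1, 1, 0]]

Let M have columns bj and N have columns fj. Then for every x, N [x]_C = x = M [x]_S, so P = N^(-1) M.
Since det N = 1, N^(-1) has integer entries; multiplying gives P = [[2, 2, 2], [0, -2, 1], [1, 1, 0]].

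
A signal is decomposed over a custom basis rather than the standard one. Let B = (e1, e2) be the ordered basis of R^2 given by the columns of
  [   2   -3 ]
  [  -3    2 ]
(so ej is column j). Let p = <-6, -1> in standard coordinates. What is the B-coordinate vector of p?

<3, 4>

Write p = c_1 e1 + c_2 e2 and solve for the c_i.
System: 2c_1 - 3c_2 = -6, -3c_1 + 2c_2 = -1; solving gives c_1 = 3, c_2 = 4.
Check: 3e1 + 4e2 = <-6, -1>.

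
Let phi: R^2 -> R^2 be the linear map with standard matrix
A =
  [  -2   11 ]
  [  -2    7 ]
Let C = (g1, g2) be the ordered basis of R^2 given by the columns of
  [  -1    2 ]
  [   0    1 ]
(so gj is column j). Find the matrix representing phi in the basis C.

[[2, -1], [2, 3]]

With P the matrix whose columns are g1, g2, [phi]_C = P^(-1) A P.
Column by column: phi(g1) = A g1 = [2, 2]; its C-coordinates [2, 2] give column 1.
Continuing for each basis vector yields [phi]_C = [[2, -1], [2, 3]].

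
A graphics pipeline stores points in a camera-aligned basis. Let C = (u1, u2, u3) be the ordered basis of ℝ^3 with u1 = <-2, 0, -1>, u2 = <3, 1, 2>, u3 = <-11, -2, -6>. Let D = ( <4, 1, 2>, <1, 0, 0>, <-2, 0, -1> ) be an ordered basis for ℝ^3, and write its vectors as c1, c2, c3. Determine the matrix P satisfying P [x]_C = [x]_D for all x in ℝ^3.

[[0, 1, -2], [0, -1, 1], [1, 0, 2]]

Let M have columns uj and N have columns cj. Then for every x, N [x]_D = x = M [x]_C, so P = N^(-1) M.
Since det N = 1, N^(-1) has integer entries; multiplying gives P = [[0, 1, -2], [0, -1, 1], [1, 0, 2]].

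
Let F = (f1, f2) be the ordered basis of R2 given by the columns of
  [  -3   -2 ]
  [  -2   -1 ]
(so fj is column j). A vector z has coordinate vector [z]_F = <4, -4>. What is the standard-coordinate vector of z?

<-4, -4>

z = M [z]_F, where M has columns f1, f2.
Carrying out the matrix-vector product, z = <-4, -4>.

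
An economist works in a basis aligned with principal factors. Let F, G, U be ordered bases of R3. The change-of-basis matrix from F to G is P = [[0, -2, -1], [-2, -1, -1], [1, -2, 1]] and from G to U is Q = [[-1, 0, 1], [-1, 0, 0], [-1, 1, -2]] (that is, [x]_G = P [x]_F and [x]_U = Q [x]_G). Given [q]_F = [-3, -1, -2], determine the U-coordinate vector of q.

[-7, -4, 11]

Composing the changes, [q]_U = Q P [q]_F.
Q P = [[1, 0, 2], [0, 2, 1], [-4, 5, -2]]; applying this to [-3, -1, -2] gives [-7, -4, 11].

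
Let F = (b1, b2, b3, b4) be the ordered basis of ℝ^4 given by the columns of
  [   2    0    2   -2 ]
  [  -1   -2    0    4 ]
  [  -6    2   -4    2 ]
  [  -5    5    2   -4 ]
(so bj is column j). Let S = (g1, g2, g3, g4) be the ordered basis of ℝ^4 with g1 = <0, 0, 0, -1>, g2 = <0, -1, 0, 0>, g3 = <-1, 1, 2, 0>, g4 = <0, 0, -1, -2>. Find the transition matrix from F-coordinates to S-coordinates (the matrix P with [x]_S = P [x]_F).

Column j of P is [bj]_S, since P maps F-coordinates to S-coordinates.
Expressing b1 in S: b1 = g1 - g2 - 2g3 + 2g4, so column 1 of P is <1, -1, -2, 2>.
Doing the same for each bj gives P = [[1, -1, -2, 0], [-1, 2, -2, -2], [-2, 0, -2, 2], [2, -2, 0, 2]].

[[1, -1, -2, 0], [-1, 2, -2, -2], [-2, 0, -2, 2], [2, -2, 0, 2]]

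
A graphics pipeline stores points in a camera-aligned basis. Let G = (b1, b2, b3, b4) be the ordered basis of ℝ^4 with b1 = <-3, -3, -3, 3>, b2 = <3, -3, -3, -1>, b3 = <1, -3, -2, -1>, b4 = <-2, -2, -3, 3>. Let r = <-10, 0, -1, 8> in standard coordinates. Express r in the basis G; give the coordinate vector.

<2, -1, -1, 0>

[r]_G is the unique c with M c = r, where M has columns b1, ..., b4.
Row-reducing the augmented matrix [M | r] gives c = (2, -1, -1, 0).
Check: 2b1 - b2 - b3 + 0·b4 = <-10, 0, -1, 8>.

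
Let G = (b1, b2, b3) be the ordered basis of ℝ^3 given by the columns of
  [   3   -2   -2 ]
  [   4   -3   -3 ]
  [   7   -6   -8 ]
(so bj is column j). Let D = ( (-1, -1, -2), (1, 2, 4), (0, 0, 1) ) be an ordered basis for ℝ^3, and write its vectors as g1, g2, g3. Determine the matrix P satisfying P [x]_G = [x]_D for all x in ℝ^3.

[[-2, 1, 1], [1, -1, -1], [-1, 0, -2]]

Let M have columns bj and N have columns gj. Then for every x, N [x]_D = x = M [x]_G, so P = N^(-1) M.
Since det N = -1, N^(-1) has integer entries; multiplying gives P = [[-2, 1, 1], [1, -1, -1], [-1, 0, -2]].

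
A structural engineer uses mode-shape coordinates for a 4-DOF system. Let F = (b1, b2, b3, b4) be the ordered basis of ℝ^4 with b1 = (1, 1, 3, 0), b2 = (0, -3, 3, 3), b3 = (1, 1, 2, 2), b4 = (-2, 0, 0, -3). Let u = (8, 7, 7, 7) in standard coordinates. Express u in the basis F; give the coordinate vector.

[u]_F is the unique c with M c = u, where M has columns b1, ..., b4.
Gaussian elimination on [M | u] yields c = (2, -1, 2, -2).
Check: 2b1 - b2 + 2b3 - 2b4 = (8, 7, 7, 7).

(2, -1, 2, -2)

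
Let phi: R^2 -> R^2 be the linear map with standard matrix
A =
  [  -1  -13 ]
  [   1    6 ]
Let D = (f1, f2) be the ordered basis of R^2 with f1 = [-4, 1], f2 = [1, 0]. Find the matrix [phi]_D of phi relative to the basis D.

[[2, 1], [-1, 3]]

With P the matrix whose columns are f1, f2, [phi]_D = P^(-1) A P.
Column by column: phi(f1) = A f1 = [-9, 2]; its D-coordinates [2, -1] give column 1.
Continuing for each basis vector yields [phi]_D = [[2, 1], [-1, 3]].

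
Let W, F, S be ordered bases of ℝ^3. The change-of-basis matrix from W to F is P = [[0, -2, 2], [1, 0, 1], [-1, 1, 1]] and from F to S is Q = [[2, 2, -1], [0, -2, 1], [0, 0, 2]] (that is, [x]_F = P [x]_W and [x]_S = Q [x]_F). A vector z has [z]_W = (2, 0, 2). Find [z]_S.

Composing the changes, [z]_S = Q P [z]_W.
Q P = [[3, -5, 5], [-3, 1, -1], [-2, 2, 2]]; applying this to (2, 0, 2) gives (16, -8, 0).

(16, -8, 0)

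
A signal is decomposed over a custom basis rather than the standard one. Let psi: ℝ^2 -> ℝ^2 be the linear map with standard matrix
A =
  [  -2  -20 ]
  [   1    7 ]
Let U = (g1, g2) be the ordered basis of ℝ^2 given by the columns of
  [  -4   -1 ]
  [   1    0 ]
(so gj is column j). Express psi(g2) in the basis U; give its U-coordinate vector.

Column 2 of [psi]_U is the U-coordinate vector of psi(g2).
In standard coordinates psi(g2) = A g2 = <2, -1>.
Converting to U: <2, -1> = -g1 + 2g2, so the coordinate vector is <-1, 2>.

<-1, 2>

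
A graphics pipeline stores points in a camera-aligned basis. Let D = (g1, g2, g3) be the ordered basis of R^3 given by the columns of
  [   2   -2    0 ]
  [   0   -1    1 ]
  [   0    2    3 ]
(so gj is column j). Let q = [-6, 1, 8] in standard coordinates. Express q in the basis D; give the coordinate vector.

[q]_D is the unique c with M c = q, where M has columns g1, ..., g3.
Gaussian elimination on [M | q] yields c = (-2, 1, 2).
Check: -2g1 + g2 + 2g3 = [-6, 1, 8].

[-2, 1, 2]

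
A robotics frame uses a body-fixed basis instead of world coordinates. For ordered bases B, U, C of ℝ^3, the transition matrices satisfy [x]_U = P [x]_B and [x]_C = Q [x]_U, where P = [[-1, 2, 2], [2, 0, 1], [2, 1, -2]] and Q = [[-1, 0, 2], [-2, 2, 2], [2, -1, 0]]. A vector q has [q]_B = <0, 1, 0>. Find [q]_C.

<0, -2, 4>

Composing the changes, [q]_C = Q P [q]_B.
Q P = [[5, 0, -6], [10, -2, -6], [-4, 4, 3]]; applying this to <0, 1, 0> gives <0, -2, 4>.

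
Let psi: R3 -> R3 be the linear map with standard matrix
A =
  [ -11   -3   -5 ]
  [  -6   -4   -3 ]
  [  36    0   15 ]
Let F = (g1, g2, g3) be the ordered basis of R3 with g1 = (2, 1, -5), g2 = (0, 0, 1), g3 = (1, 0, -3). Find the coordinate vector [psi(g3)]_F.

Column 3 of [psi]_F is the F-coordinate vector of psi(g3).
In standard coordinates psi(g3) = A g3 = (4, 3, -9).
Converting to F: (4, 3, -9) = 3g1 + 0·g2 - 2g3, so the coordinate vector is (3, 0, -2).

(3, 0, -2)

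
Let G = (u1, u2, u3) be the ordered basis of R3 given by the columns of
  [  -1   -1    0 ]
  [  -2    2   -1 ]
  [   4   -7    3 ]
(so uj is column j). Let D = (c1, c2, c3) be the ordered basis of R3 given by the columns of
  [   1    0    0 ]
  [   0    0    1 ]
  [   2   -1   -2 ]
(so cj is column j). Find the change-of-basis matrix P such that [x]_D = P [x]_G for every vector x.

[[-1, -1, 0], [-2, 1, -1], [-2, 2, -1]]

Column j of P is [uj]_D, since P maps G-coordinates to D-coordinates.
Expressing u1 in D: u1 = -c1 - 2c2 - 2c3, so column 1 of P is <-1, -2, -2>.
Doing the same for each uj gives P = [[-1, -1, 0], [-2, 1, -1], [-2, 2, -1]].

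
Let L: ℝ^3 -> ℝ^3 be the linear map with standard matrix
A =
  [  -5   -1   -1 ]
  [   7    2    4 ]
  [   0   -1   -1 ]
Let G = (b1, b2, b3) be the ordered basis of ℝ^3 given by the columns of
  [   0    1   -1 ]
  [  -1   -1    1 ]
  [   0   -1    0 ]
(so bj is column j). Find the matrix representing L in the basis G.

[[1, 2, 1], [-1, -2, 1], [-2, 1, -3]]

The j-th column of [L]_G is [L(bj)]_G.
L(b1) = A b1 = [1, -2, 1] = b1 - b2 - 2b3, so column 1 is [1, -1, -2].
Repeating for b2, b3 and assembling the columns gives [[1, 2, 1], [-1, -2, 1], [-2, 1, -3]].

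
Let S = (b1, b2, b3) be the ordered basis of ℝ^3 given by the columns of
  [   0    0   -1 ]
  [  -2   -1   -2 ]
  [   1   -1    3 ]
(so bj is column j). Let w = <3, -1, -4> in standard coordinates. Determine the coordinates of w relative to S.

<4, -1, -3>

[w]_S is the unique c with M c = w, where M has columns b1, ..., b3.
Row-reducing the augmented matrix [M | w] gives c = (4, -1, -3).
Check: 4b1 - b2 - 3b3 = <3, -1, -4>.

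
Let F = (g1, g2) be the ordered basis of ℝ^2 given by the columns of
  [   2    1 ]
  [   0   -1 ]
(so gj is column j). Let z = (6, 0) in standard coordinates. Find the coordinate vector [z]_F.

(3, 0)

[z]_F is the unique c with M c = z, where M has columns g1, g2.
System: 2c_1 + c_2 = 6, 0c_1 - c_2 = 0; solving gives c_1 = 3, c_2 = 0.
Check: 3g1 + 0·g2 = (6, 0).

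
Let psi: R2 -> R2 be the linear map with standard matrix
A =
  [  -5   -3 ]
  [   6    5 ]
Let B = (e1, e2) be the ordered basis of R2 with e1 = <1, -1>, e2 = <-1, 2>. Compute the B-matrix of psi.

[[-3, 2], [-1, 3]]

With P the matrix whose columns are e1, e2, [psi]_B = P^(-1) A P.
Column by column: psi(e1) = A e1 = <-2, 1>; its B-coordinates <-3, -1> give column 1.
Continuing for each basis vector yields [psi]_B = [[-3, 2], [-1, 3]].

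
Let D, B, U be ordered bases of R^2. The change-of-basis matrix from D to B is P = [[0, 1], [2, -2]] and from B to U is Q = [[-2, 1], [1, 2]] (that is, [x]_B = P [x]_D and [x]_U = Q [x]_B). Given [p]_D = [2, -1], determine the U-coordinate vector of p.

First [p]_B = P [p]_D = [-1, 6].
Then [p]_U = Q [p]_B = [8, 11].

[8, 11]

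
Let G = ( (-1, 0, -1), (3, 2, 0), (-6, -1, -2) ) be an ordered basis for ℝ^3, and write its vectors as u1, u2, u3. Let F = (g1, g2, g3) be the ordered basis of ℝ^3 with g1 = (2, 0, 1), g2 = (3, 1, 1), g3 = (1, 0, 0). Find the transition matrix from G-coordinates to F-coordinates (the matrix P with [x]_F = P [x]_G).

[[-1, -2, -1], [0, 2, -1], [1, 1, -1]]

Let M have columns uj and N have columns gj. Then for every x, N [x]_F = x = M [x]_G, so P = N^(-1) M.
Since det N = -1, N^(-1) has integer entries; multiplying gives P = [[-1, -2, -1], [0, 2, -1], [1, 1, -1]].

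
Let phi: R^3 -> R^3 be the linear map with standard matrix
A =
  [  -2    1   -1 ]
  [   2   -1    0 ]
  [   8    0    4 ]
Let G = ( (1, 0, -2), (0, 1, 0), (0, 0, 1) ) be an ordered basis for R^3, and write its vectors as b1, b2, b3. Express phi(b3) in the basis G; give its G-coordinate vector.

(-1, 0, 2)

Column 3 of [phi]_G is the G-coordinate vector of phi(b3).
In standard coordinates phi(b3) = A b3 = (-1, 0, 4).
Converting to G: (-1, 0, 4) = -b1 + 0·b2 + 2b3, so the coordinate vector is (-1, 0, 2).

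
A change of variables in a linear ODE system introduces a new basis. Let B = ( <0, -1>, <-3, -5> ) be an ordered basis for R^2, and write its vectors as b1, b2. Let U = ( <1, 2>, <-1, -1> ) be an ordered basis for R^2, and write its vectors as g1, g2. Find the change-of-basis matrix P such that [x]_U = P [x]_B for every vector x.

Take x = bj: its B-coordinates are the j-th standard unit vector, so P e_j — column j of P — equals [bj]_U.
b1 = -g1 - g2, giving column 1 = <-1, -1>; repeating for each j gives P = [[-1, -2], [-1, 1]].

[[-1, -2], [-1, 1]]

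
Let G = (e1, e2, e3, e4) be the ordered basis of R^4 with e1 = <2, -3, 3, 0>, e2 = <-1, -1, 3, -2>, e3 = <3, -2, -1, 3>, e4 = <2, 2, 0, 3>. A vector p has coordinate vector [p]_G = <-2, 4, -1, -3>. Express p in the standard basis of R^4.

By definition p = -2e1 + 4e2 - e3 - 3e4.
Summing componentwise gives <-17, -2, 7, -20>.

<-17, -2, 7, -20>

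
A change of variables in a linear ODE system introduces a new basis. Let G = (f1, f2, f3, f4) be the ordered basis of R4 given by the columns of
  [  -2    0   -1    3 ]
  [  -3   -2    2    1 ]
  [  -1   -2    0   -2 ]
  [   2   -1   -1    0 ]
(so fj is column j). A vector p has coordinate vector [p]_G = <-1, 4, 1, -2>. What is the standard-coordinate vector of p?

By definition p = -f1 + 4f2 + f3 - 2f4.
Summing componentwise gives <-5, -5, -3, -7>.

<-5, -5, -3, -7>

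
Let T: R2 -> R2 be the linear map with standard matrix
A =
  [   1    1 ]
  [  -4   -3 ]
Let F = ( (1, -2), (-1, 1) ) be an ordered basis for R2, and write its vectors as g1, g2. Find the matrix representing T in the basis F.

The j-th column of [T]_F is [T(gj)]_F.
T(g1) = A g1 = (-1, 2) = -g1 + 0·g2, so column 1 is (-1, 0).
Repeating for g2 and assembling the columns gives [[-1, -1], [0, -1]].

[[-1, -1], [0, -1]]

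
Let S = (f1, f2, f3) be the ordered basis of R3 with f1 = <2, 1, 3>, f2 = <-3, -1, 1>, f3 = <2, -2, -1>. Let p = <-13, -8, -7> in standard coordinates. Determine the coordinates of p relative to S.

Write p = c_1 f1 + ... + c_3 f3 and solve for the c_i.
Row-reducing the augmented matrix [M | p] gives c = (-3, 3, 1).
Check: -3f1 + 3f2 + f3 = <-13, -8, -7>.

<-3, 3, 1>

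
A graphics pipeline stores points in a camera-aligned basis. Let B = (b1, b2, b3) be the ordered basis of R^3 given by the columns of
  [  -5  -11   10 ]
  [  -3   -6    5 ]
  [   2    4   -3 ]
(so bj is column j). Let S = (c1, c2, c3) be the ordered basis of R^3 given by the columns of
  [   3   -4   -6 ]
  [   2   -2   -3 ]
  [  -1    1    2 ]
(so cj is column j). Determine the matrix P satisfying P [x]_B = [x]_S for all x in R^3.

Let M have columns bj and N have columns cj. Then for every x, N [x]_S = x = M [x]_B, so P = N^(-1) M.
Since det N = 1, N^(-1) has integer entries; multiplying gives P = [[-1, -1, 0], [-1, -1, -1], [1, 2, -1]].

[[-1, -1, 0], [-1, -1, -1], [1, 2, -1]]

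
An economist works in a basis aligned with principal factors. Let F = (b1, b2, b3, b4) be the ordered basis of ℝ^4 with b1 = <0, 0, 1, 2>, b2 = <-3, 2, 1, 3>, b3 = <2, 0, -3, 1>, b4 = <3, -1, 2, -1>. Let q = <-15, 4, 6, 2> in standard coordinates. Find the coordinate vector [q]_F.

We seek scalars with c_1 b1 + ... + c_4 b4 = q; equivalently solve M c = q where the columns of M are b1, ..., b4.
Row-reducing the augmented matrix [M | q] gives c = (0, 1, -3, -2).
Check: 0·b1 + b2 - 3b3 - 2b4 = <-15, 4, 6, 2>.

<0, 1, -3, -2>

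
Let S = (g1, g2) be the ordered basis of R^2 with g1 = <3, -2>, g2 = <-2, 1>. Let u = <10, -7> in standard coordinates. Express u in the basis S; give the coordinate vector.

We seek scalars with c_1 g1 + c_2 g2 = u; equivalently solve M c = u where the columns of M are g1, g2.
System: 3c_1 - 2c_2 = 10, -2c_1 + c_2 = -7; solving gives c_1 = 4, c_2 = 1.
Check: 4g1 + g2 = <10, -7>.

<4, 1>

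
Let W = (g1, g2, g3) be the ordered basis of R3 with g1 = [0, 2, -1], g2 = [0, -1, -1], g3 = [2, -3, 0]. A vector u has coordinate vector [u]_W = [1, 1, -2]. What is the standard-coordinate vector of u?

u = M [u]_W, where M has columns g1, ..., g3.
Carrying out the matrix-vector product, u = [-4, 7, -2].

[-4, 7, -2]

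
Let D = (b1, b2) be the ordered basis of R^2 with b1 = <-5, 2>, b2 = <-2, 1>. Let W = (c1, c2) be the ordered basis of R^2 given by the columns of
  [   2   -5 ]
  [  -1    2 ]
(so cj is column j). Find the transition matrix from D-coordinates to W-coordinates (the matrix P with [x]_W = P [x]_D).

Take x = bj: its D-coordinates are the j-th standard unit vector, so P e_j — column j of P — equals [bj]_W.
b1 = 0·c1 + c2, giving column 1 = <0, 1>; repeating for each j gives P = [[0, -1], [1, 0]].

[[0, -1], [1, 0]]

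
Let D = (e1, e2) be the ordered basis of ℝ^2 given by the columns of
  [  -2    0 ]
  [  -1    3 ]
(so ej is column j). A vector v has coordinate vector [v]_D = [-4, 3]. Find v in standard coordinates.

[8, 13]

v = M [v]_D, where M has columns e1, e2.
Carrying out the matrix-vector product, v = [8, 13].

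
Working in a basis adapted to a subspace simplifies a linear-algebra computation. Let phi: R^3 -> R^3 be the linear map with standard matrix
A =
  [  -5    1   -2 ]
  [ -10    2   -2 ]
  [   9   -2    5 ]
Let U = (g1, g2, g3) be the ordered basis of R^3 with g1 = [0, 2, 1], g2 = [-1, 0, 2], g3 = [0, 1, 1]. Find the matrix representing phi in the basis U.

[[1, 3, -1], [0, -1, 1], [0, 0, 2]]

With P the matrix whose columns are g1, ..., g3, [phi]_U = P^(-1) A P.
Column by column: phi(g1) = A g1 = [0, 2, 1]; its U-coordinates [1, 0, 0] give column 1.
Continuing for each basis vector yields [phi]_U = [[1, 3, -1], [0, -1, 1], [0, 0, 2]].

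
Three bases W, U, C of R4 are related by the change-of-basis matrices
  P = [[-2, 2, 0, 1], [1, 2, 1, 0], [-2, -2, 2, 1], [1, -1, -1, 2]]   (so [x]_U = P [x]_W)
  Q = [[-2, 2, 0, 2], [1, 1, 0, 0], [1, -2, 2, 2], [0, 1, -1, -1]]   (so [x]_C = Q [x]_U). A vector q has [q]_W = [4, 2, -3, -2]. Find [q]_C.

First [q]_U = P [q]_W = [-6, 5, -20, 1].
Then [q]_C = Q [q]_U = [24, -1, -54, 24].

[24, -1, -54, 24]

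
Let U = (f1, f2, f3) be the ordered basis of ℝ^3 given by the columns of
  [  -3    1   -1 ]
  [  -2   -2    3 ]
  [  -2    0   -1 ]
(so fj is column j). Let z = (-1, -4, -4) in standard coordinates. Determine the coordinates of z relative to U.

(1, 4, 2)

We seek scalars with c_1 f1 + ... + c_3 f3 = z; equivalently solve M c = z where the columns of M are f1, ..., f3.
Row-reducing the augmented matrix [M | z] gives c = (1, 4, 2).
Check: f1 + 4f2 + 2f3 = (-1, -4, -4).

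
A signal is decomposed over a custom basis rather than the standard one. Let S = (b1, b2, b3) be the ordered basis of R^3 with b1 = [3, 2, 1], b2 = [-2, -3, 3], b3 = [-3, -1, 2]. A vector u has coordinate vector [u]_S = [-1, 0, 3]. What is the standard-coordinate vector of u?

[-12, -5, 5]

u = M [u]_S, where M has columns b1, ..., b3.
Carrying out the matrix-vector product, u = [-12, -5, 5].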